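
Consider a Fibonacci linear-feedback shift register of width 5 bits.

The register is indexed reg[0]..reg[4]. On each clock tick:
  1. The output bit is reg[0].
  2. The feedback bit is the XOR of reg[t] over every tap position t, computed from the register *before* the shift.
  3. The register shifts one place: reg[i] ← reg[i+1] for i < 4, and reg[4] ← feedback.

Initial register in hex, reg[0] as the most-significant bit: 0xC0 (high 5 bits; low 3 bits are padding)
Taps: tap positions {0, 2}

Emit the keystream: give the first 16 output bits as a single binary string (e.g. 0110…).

step | reg (before) | out | fb
   0 | 11000 | 1 | 1
   1 | 10001 | 1 | 1
   2 | 00011 | 0 | 0
   3 | 00110 | 0 | 1
   4 | 01101 | 0 | 1
   5 | 11011 | 1 | 1
   6 | 10111 | 1 | 0
   7 | 01110 | 0 | 1
   8 | 11101 | 1 | 0
   9 | 11010 | 1 | 1
  10 | 10101 | 1 | 0
  11 | 01010 | 0 | 0
  12 | 10100 | 1 | 0
  13 | 01000 | 0 | 0
  14 | 10000 | 1 | 1
  15 | 00001 | 0 | 0

1100011011101010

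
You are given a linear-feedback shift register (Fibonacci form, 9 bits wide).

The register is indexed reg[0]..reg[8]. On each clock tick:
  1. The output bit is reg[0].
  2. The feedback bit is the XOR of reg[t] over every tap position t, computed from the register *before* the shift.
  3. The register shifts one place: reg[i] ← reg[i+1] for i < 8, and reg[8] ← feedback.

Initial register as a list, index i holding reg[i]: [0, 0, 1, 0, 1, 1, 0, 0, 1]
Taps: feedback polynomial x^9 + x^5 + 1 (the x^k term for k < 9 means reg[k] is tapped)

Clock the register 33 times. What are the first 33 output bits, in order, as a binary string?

k : reg_k → out_k, fb_k
0: 001011001 → 0, fb=1
1: 010110011 → 0, fb=0
2: 101100110 → 1, fb=1
3: 011001101 → 0, fb=1
4: 110011011 → 1, fb=0
5: 100110110 → 1, fb=1
6: 001101101 → 0, fb=1
7: 011011011 → 0, fb=1
8: 110110111 → 1, fb=1
9: 101101111 → 1, fb=0
10: 011011110 → 0, fb=1
11: 110111101 → 1, fb=0
12: 101111010 → 1, fb=0
13: 011110100 → 0, fb=0
14: 111101000 → 1, fb=0
15: 111010000 → 1, fb=1
16: 110100001 → 1, fb=1
17: 101000011 → 1, fb=1
18: 010000111 → 0, fb=0
19: 100001110 → 1, fb=0
20: 000011100 → 0, fb=1
21: 000111001 → 0, fb=1
22: 001110011 → 0, fb=0
23: 011100110 → 0, fb=0
24: 111001100 → 1, fb=0
25: 110011000 → 1, fb=0
26: 100110000 → 1, fb=1
27: 001100001 → 0, fb=0
28: 011000010 → 0, fb=0
29: 110000100 → 1, fb=1
30: 100001001 → 1, fb=0
31: 000010010 → 0, fb=0
32: 000100100 → 0, fb=0

001011001101101111010000111001100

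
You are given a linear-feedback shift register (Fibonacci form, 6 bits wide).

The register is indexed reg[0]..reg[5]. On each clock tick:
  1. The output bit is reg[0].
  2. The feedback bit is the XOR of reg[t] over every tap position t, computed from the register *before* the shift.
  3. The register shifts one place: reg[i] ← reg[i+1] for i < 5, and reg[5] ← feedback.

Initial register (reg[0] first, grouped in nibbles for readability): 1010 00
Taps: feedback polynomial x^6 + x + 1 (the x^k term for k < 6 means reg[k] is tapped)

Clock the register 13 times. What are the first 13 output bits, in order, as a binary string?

tick  register→output (feedback)
  0  101000→1 (1)
  1  010001→0 (1)
  2  100011→1 (1)
  3  000111→0 (0)
  4  001110→0 (0)
  5  011100→0 (1)
  6  111001→1 (0)
  7  110010→1 (0)
  8  100100→1 (1)
  9  001001→0 (0)
 10  010010→0 (1)
 11  100101→1 (1)
 12  001011→0 (0)

1010001110010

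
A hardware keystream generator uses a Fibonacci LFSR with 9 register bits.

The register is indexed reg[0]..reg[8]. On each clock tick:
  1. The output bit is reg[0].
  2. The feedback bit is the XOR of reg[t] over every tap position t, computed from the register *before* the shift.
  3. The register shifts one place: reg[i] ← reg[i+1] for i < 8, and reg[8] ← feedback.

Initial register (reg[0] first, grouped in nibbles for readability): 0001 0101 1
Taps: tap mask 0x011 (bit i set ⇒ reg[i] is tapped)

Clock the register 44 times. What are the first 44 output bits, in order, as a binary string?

k : reg_k → out_k, fb_k
0: 000101011 → 0, fb=0
1: 001010110 → 0, fb=1
2: 010101101 → 0, fb=0
3: 101011010 → 1, fb=0
4: 010110100 → 0, fb=1
5: 101101001 → 1, fb=1
6: 011010011 → 0, fb=1
7: 110100111 → 1, fb=1
8: 101001111 → 1, fb=1
9: 010011111 → 0, fb=1
10: 100111111 → 1, fb=0
11: 001111110 → 0, fb=1
12: 011111101 → 0, fb=1
13: 111111011 → 1, fb=0
14: 111110110 → 1, fb=0
15: 111101100 → 1, fb=1
16: 111011001 → 1, fb=0
17: 110110010 → 1, fb=0
18: 101100100 → 1, fb=1
19: 011001001 → 0, fb=0
20: 110010010 → 1, fb=0
21: 100100100 → 1, fb=1
22: 001001001 → 0, fb=0
23: 010010010 → 0, fb=1
24: 100100101 → 1, fb=1
25: 001001011 → 0, fb=0
26: 010010110 → 0, fb=1
27: 100101101 → 1, fb=1
28: 001011011 → 0, fb=1
29: 010110111 → 0, fb=1
30: 101101111 → 1, fb=1
31: 011011111 → 0, fb=1
32: 110111111 → 1, fb=0
33: 101111110 → 1, fb=0
34: 011111100 → 0, fb=1
35: 111111001 → 1, fb=0
36: 111110010 → 1, fb=0
37: 111100100 → 1, fb=1
38: 111001001 → 1, fb=1
39: 110010011 → 1, fb=0
40: 100100110 → 1, fb=1
41: 001001101 → 0, fb=0
42: 010011010 → 0, fb=1
43: 100110101 → 1, fb=0

00010101101001111110110010010010110111111001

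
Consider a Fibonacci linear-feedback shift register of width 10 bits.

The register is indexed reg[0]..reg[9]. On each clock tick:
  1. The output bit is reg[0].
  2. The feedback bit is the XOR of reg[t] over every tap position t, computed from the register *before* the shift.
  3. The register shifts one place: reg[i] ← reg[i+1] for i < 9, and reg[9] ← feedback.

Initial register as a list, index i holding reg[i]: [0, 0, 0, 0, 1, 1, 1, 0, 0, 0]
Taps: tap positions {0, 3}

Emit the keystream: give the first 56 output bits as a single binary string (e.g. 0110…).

k : reg_k → out_k, fb_k
0: 0000111000 → 0, fb=0
1: 0001110000 → 0, fb=1
2: 0011100001 → 0, fb=1
3: 0111000011 → 0, fb=1
4: 1110000111 → 1, fb=1
5: 1100001111 → 1, fb=1
6: 1000011111 → 1, fb=1
7: 0000111111 → 0, fb=0
8: 0001111110 → 0, fb=1
9: 0011111101 → 0, fb=1
10: 0111111011 → 0, fb=1
11: 1111110111 → 1, fb=0
12: 1111101110 → 1, fb=0
13: 1111011100 → 1, fb=0
14: 1110111000 → 1, fb=1
15: 1101110001 → 1, fb=0
16: 1011100010 → 1, fb=0
17: 0111000100 → 0, fb=1
18: 1110001001 → 1, fb=1
19: 1100010011 → 1, fb=1
20: 1000100111 → 1, fb=1
21: 0001001111 → 0, fb=1
22: 0010011111 → 0, fb=0
23: 0100111110 → 0, fb=0
24: 1001111100 → 1, fb=0
25: 0011111000 → 0, fb=1
26: 0111110001 → 0, fb=1
27: 1111100011 → 1, fb=0
28: 1111000110 → 1, fb=0
29: 1110001100 → 1, fb=1
30: 1100011001 → 1, fb=1
31: 1000110011 → 1, fb=1
32: 0001100111 → 0, fb=1
33: 0011001111 → 0, fb=1
34: 0110011111 → 0, fb=0
35: 1100111110 → 1, fb=1
36: 1001111101 → 1, fb=0
37: 0011111010 → 0, fb=1
38: 0111110101 → 0, fb=1
39: 1111101011 → 1, fb=0
40: 1111010110 → 1, fb=0
41: 1110101100 → 1, fb=1
42: 1101011001 → 1, fb=0
43: 1010110010 → 1, fb=1
44: 0101100101 → 0, fb=1
45: 1011001011 → 1, fb=0
46: 0110010110 → 0, fb=0
47: 1100101100 → 1, fb=1
48: 1001011001 → 1, fb=0
49: 0010110010 → 0, fb=0
50: 0101100100 → 0, fb=1
51: 1011001001 → 1, fb=0
52: 0110010010 → 0, fb=0
53: 1100100100 → 1, fb=1
54: 1001001001 → 1, fb=0
55: 0010010010 → 0, fb=0

00001110000111111011100010011111000110011111010110010110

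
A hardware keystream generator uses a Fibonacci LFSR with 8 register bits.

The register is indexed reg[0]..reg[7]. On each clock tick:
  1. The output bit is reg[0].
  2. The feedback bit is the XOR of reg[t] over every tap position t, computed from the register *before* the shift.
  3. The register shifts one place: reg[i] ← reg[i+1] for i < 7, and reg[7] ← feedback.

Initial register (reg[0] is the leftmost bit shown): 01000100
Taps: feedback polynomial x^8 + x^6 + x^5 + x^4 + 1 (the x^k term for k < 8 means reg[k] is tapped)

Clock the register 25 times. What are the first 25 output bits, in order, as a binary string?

tick  register→output (feedback)
  0  01000100→0 (1)
  1  10001001→1 (0)
  2  00010010→0 (1)
  3  00100101→0 (1)
  4  01001011→0 (0)
  5  10010110→1 (1)
  6  00101101→0 (0)
  7  01011010→0 (0)
  8  10110100→1 (0)
  9  01101000→0 (1)
 10  11010001→1 (1)
 11  10100011→1 (0)
 12  01000110→0 (0)
 13  10001100→1 (1)
 14  00011001→0 (1)
 15  00110011→0 (1)
 16  01100111→0 (0)
 17  11001110→1 (0)
 18  10011100→1 (1)
 19  00111001→0 (1)
 20  01110011→0 (1)
 21  11100111→1 (1)
 22  11001111→1 (0)
 23  10011110→1 (0)
 24  00111100→0 (0)

0100010010110100011001110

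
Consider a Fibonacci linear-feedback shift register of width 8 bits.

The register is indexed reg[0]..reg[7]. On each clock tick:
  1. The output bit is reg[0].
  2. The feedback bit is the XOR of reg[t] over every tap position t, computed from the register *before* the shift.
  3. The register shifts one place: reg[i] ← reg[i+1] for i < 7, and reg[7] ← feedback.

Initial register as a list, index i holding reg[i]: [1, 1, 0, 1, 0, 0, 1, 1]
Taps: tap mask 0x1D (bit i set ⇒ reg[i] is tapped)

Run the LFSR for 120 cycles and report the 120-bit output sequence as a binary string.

110100110011010100011000001110101010111110010100001001111111100001011110001101000000010001110001001011100000011001001001

step | reg (before) | out | fb
   0 | 11010011 | 1 | 0
   1 | 10100110 | 1 | 0
   2 | 01001100 | 0 | 1
   3 | 10011001 | 1 | 1
   4 | 00110011 | 0 | 0
   5 | 01100110 | 0 | 1
   6 | 11001101 | 1 | 0
   7 | 10011010 | 1 | 1
   8 | 00110101 | 0 | 0
   9 | 01101010 | 0 | 0
  10 | 11010100 | 1 | 0
  11 | 10101000 | 1 | 1
  12 | 01010001 | 0 | 1
  13 | 10100011 | 1 | 0
  14 | 01000110 | 0 | 0
  15 | 10001100 | 1 | 0
  16 | 00011000 | 0 | 0
  17 | 00110000 | 0 | 0
  18 | 01100000 | 0 | 1
  19 | 11000001 | 1 | 1
  20 | 10000011 | 1 | 1
  21 | 00000111 | 0 | 0
  22 | 00001110 | 0 | 1
  23 | 00011101 | 0 | 0
  24 | 00111010 | 0 | 1
  25 | 01110101 | 0 | 0
  26 | 11101010 | 1 | 1
  27 | 11010101 | 1 | 0
  28 | 10101010 | 1 | 1
  29 | 01010101 | 0 | 1
  30 | 10101011 | 1 | 1
  31 | 01010111 | 0 | 1
  32 | 10101111 | 1 | 1
  33 | 01011111 | 0 | 0
  34 | 10111110 | 1 | 0
  35 | 01111100 | 0 | 1
  36 | 11111001 | 1 | 0
  37 | 11110010 | 1 | 1
  38 | 11100101 | 1 | 0
  39 | 11001010 | 1 | 0
  40 | 10010100 | 1 | 0
  41 | 00101000 | 0 | 0
  42 | 01010000 | 0 | 1
  43 | 10100001 | 1 | 0
  44 | 01000010 | 0 | 0
  45 | 10000100 | 1 | 1
  46 | 00001001 | 0 | 1
  47 | 00010011 | 0 | 1
  48 | 00100111 | 0 | 1
  49 | 01001111 | 0 | 1
  50 | 10011111 | 1 | 1
  51 | 00111111 | 0 | 1
  52 | 01111111 | 0 | 1
  53 | 11111111 | 1 | 0
  54 | 11111110 | 1 | 0
  55 | 11111100 | 1 | 0
  56 | 11111000 | 1 | 0
  57 | 11110000 | 1 | 1
  58 | 11100001 | 1 | 0
  59 | 11000010 | 1 | 1
  60 | 10000101 | 1 | 1
  61 | 00001011 | 0 | 1
  62 | 00010111 | 0 | 1
  63 | 00101111 | 0 | 0
  64 | 01011110 | 0 | 0
  65 | 10111100 | 1 | 0
  66 | 01111000 | 0 | 1
  67 | 11110001 | 1 | 1
  68 | 11100011 | 1 | 0
  69 | 11000110 | 1 | 1
  70 | 10001101 | 1 | 0
  71 | 00011010 | 0 | 0
  72 | 00110100 | 0 | 0
  73 | 01101000 | 0 | 0
  74 | 11010000 | 1 | 0
  75 | 10100000 | 1 | 0
  76 | 01000000 | 0 | 0
  77 | 10000000 | 1 | 1
  78 | 00000001 | 0 | 0
  79 | 00000010 | 0 | 0
  80 | 00000100 | 0 | 0
  81 | 00001000 | 0 | 1
  82 | 00010001 | 0 | 1
  83 | 00100011 | 0 | 1
  84 | 01000111 | 0 | 0
  85 | 10001110 | 1 | 0
  86 | 00011100 | 0 | 0
  87 | 00111000 | 0 | 1
  88 | 01110001 | 0 | 0
  89 | 11100010 | 1 | 0
  90 | 11000100 | 1 | 1
  91 | 10001001 | 1 | 0
  92 | 00010010 | 0 | 1
  93 | 00100101 | 0 | 1
  94 | 01001011 | 0 | 1
  95 | 10010111 | 1 | 0
  96 | 00101110 | 0 | 0
  97 | 01011100 | 0 | 0
  98 | 10111000 | 1 | 0
  99 | 01110000 | 0 | 0
 100 | 11100000 | 1 | 0
 101 | 11000000 | 1 | 1
 102 | 10000001 | 1 | 1
 103 | 00000011 | 0 | 0
 104 | 00000110 | 0 | 0
 105 | 00001100 | 0 | 1
 106 | 00011001 | 0 | 0
 107 | 00110010 | 0 | 0
 108 | 01100100 | 0 | 1
 109 | 11001001 | 1 | 0
 110 | 10010010 | 1 | 0
 111 | 00100100 | 0 | 1
 112 | 01001001 | 0 | 1
 113 | 10010011 | 1 | 0
 114 | 00100110 | 0 | 1
 115 | 01001101 | 0 | 1
 116 | 10011011 | 1 | 1
 117 | 00110111 | 0 | 0
 118 | 01101110 | 0 | 0
 119 | 11011100 | 1 | 1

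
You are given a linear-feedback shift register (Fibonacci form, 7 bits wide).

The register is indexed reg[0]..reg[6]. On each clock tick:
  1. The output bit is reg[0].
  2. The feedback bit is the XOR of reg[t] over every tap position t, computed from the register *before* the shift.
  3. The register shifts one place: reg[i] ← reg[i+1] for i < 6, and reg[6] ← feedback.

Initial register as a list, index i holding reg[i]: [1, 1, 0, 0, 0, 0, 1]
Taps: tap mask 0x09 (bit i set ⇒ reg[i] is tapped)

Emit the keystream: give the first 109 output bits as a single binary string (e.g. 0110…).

k : reg_k → out_k, fb_k
0: 1100001 → 1, fb=1
1: 1000011 → 1, fb=1
2: 0000111 → 0, fb=0
3: 0001110 → 0, fb=1
4: 0011101 → 0, fb=1
5: 0111011 → 0, fb=1
6: 1110111 → 1, fb=1
7: 1101111 → 1, fb=0
8: 1011110 → 1, fb=0
9: 0111100 → 0, fb=1
10: 1111001 → 1, fb=0
11: 1110010 → 1, fb=1
12: 1100101 → 1, fb=1
13: 1001011 → 1, fb=0
14: 0010110 → 0, fb=0
15: 0101100 → 0, fb=1
16: 1011001 → 1, fb=0
17: 0110010 → 0, fb=0
18: 1100100 → 1, fb=1
19: 1001001 → 1, fb=0
20: 0010010 → 0, fb=0
21: 0100100 → 0, fb=0
22: 1001000 → 1, fb=0
23: 0010000 → 0, fb=0
24: 0100000 → 0, fb=0
25: 1000000 → 1, fb=1
26: 0000001 → 0, fb=0
27: 0000010 → 0, fb=0
28: 0000100 → 0, fb=0
29: 0001000 → 0, fb=1
30: 0010001 → 0, fb=0
31: 0100010 → 0, fb=0
32: 1000100 → 1, fb=1
33: 0001001 → 0, fb=1
34: 0010011 → 0, fb=0
35: 0100110 → 0, fb=0
36: 1001100 → 1, fb=0
37: 0011000 → 0, fb=1
38: 0110001 → 0, fb=0
39: 1100010 → 1, fb=1
40: 1000101 → 1, fb=1
41: 0001011 → 0, fb=1
42: 0010111 → 0, fb=0
43: 0101110 → 0, fb=1
44: 1011101 → 1, fb=0
45: 0111010 → 0, fb=1
46: 1110101 → 1, fb=1
47: 1101011 → 1, fb=0
48: 1010110 → 1, fb=1
49: 0101101 → 0, fb=1
50: 1011011 → 1, fb=0
51: 0110110 → 0, fb=0
52: 1101100 → 1, fb=0
53: 1011000 → 1, fb=0
54: 0110000 → 0, fb=0
55: 1100000 → 1, fb=1
56: 1000001 → 1, fb=1
57: 0000011 → 0, fb=0
58: 0000110 → 0, fb=0
59: 0001100 → 0, fb=1
60: 0011001 → 0, fb=1
61: 0110011 → 0, fb=0
62: 1100110 → 1, fb=1
63: 1001101 → 1, fb=0
64: 0011010 → 0, fb=1
65: 0110101 → 0, fb=0
66: 1101010 → 1, fb=0
67: 1010100 → 1, fb=1
68: 0101001 → 0, fb=1
69: 1010011 → 1, fb=1
70: 0100111 → 0, fb=0
71: 1001110 → 1, fb=0
72: 0011100 → 0, fb=1
73: 0111001 → 0, fb=1
74: 1110011 → 1, fb=1
75: 1100111 → 1, fb=1
76: 1001111 → 1, fb=0
77: 0011110 → 0, fb=1
78: 0111101 → 0, fb=1
79: 1111011 → 1, fb=0
80: 1110110 → 1, fb=1
81: 1101101 → 1, fb=0
82: 1011010 → 1, fb=0
83: 0110100 → 0, fb=0
84: 1101000 → 1, fb=0
85: 1010000 → 1, fb=1
86: 0100001 → 0, fb=0
87: 1000010 → 1, fb=1
88: 0000101 → 0, fb=0
89: 0001010 → 0, fb=1
90: 0010101 → 0, fb=0
91: 0101010 → 0, fb=1
92: 1010101 → 1, fb=1
93: 0101011 → 0, fb=1
94: 1010111 → 1, fb=1
95: 0101111 → 0, fb=1
96: 1011111 → 1, fb=0
97: 0111110 → 0, fb=1
98: 1111101 → 1, fb=0
99: 1111010 → 1, fb=0
100: 1110100 → 1, fb=1
101: 1101001 → 1, fb=0
102: 1010010 → 1, fb=1
103: 0100101 → 0, fb=0
104: 1001010 → 1, fb=0
105: 0010100 → 0, fb=0
106: 0101000 → 0, fb=1
107: 1010001 → 1, fb=1
108: 0100011 → 0, fb=0

1100001110111100101100100100000010001001100010111010110110000011001101010011100111101101000010101011111010010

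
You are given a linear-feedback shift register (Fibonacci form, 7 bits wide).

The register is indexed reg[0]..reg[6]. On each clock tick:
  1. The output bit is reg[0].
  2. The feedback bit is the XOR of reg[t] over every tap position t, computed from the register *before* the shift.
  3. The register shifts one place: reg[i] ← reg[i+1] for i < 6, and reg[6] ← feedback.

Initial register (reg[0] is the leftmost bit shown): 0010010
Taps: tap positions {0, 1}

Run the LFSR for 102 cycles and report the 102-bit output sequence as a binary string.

001001001101101011011110110001101001011101110011001010101111111000000100000110000101000111100100010110

step | reg (before) | out | fb
   0 | 0010010 | 0 | 0
   1 | 0100100 | 0 | 1
   2 | 1001001 | 1 | 1
   3 | 0010011 | 0 | 0
   4 | 0100110 | 0 | 1
   5 | 1001101 | 1 | 1
   6 | 0011011 | 0 | 0
   7 | 0110110 | 0 | 1
   8 | 1101101 | 1 | 0
   9 | 1011010 | 1 | 1
  10 | 0110101 | 0 | 1
  11 | 1101011 | 1 | 0
  12 | 1010110 | 1 | 1
  13 | 0101101 | 0 | 1
  14 | 1011011 | 1 | 1
  15 | 0110111 | 0 | 1
  16 | 1101111 | 1 | 0
  17 | 1011110 | 1 | 1
  18 | 0111101 | 0 | 1
  19 | 1111011 | 1 | 0
  20 | 1110110 | 1 | 0
  21 | 1101100 | 1 | 0
  22 | 1011000 | 1 | 1
  23 | 0110001 | 0 | 1
  24 | 1100011 | 1 | 0
  25 | 1000110 | 1 | 1
  26 | 0001101 | 0 | 0
  27 | 0011010 | 0 | 0
  28 | 0110100 | 0 | 1
  29 | 1101001 | 1 | 0
  30 | 1010010 | 1 | 1
  31 | 0100101 | 0 | 1
  32 | 1001011 | 1 | 1
  33 | 0010111 | 0 | 0
  34 | 0101110 | 0 | 1
  35 | 1011101 | 1 | 1
  36 | 0111011 | 0 | 1
  37 | 1110111 | 1 | 0
  38 | 1101110 | 1 | 0
  39 | 1011100 | 1 | 1
  40 | 0111001 | 0 | 1
  41 | 1110011 | 1 | 0
  42 | 1100110 | 1 | 0
  43 | 1001100 | 1 | 1
  44 | 0011001 | 0 | 0
  45 | 0110010 | 0 | 1
  46 | 1100101 | 1 | 0
  47 | 1001010 | 1 | 1
  48 | 0010101 | 0 | 0
  49 | 0101010 | 0 | 1
  50 | 1010101 | 1 | 1
  51 | 0101011 | 0 | 1
  52 | 1010111 | 1 | 1
  53 | 0101111 | 0 | 1
  54 | 1011111 | 1 | 1
  55 | 0111111 | 0 | 1
  56 | 1111111 | 1 | 0
  57 | 1111110 | 1 | 0
  58 | 1111100 | 1 | 0
  59 | 1111000 | 1 | 0
  60 | 1110000 | 1 | 0
  61 | 1100000 | 1 | 0
  62 | 1000000 | 1 | 1
  63 | 0000001 | 0 | 0
  64 | 0000010 | 0 | 0
  65 | 0000100 | 0 | 0
  66 | 0001000 | 0 | 0
  67 | 0010000 | 0 | 0
  68 | 0100000 | 0 | 1
  69 | 1000001 | 1 | 1
  70 | 0000011 | 0 | 0
  71 | 0000110 | 0 | 0
  72 | 0001100 | 0 | 0
  73 | 0011000 | 0 | 0
  74 | 0110000 | 0 | 1
  75 | 1100001 | 1 | 0
  76 | 1000010 | 1 | 1
  77 | 0000101 | 0 | 0
  78 | 0001010 | 0 | 0
  79 | 0010100 | 0 | 0
  80 | 0101000 | 0 | 1
  81 | 1010001 | 1 | 1
  82 | 0100011 | 0 | 1
  83 | 1000111 | 1 | 1
  84 | 0001111 | 0 | 0
  85 | 0011110 | 0 | 0
  86 | 0111100 | 0 | 1
  87 | 1111001 | 1 | 0
  88 | 1110010 | 1 | 0
  89 | 1100100 | 1 | 0
  90 | 1001000 | 1 | 1
  91 | 0010001 | 0 | 0
  92 | 0100010 | 0 | 1
  93 | 1000101 | 1 | 1
  94 | 0001011 | 0 | 0
  95 | 0010110 | 0 | 0
  96 | 0101100 | 0 | 1
  97 | 1011001 | 1 | 1
  98 | 0110011 | 0 | 1
  99 | 1100111 | 1 | 0
 100 | 1001110 | 1 | 1
 101 | 0011101 | 0 | 0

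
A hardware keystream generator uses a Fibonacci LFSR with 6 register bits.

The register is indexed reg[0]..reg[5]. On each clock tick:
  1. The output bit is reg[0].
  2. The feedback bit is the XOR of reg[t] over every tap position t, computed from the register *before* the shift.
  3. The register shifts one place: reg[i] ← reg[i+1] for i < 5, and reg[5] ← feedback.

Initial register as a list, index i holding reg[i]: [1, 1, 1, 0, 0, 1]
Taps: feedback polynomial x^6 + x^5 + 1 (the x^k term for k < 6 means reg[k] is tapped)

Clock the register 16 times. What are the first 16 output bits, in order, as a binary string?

tick  register→output (feedback)
  0  111001→1 (0)
  1  110010→1 (1)
  2  100101→1 (0)
  3  001010→0 (0)
  4  010100→0 (0)
  5  101000→1 (1)
  6  010001→0 (1)
  7  100011→1 (0)
  8  000110→0 (0)
  9  001100→0 (0)
 10  011000→0 (0)
 11  110000→1 (1)
 12  100001→1 (0)
 13  000010→0 (0)
 14  000100→0 (0)
 15  001000→0 (0)

1110010100011000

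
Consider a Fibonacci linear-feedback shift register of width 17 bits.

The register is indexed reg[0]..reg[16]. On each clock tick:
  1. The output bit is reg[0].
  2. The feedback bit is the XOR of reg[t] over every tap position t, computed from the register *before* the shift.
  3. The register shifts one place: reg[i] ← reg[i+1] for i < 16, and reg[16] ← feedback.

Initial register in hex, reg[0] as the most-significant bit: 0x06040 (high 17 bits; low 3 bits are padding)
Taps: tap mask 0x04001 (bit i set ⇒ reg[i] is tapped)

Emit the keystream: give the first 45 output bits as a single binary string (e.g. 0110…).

k : reg_k → out_k, fb_k
0: 00000110000001000 → 0, fb=0
1: 00001100000010000 → 0, fb=0
2: 00011000000100000 → 0, fb=0
3: 00110000001000000 → 0, fb=0
4: 01100000010000000 → 0, fb=0
5: 11000000100000000 → 1, fb=1
6: 10000001000000001 → 1, fb=1
7: 00000010000000011 → 0, fb=0
8: 00000100000000110 → 0, fb=1
9: 00001000000001101 → 0, fb=1
10: 00010000000011011 → 0, fb=0
11: 00100000000110110 → 0, fb=1
12: 01000000001101101 → 0, fb=1
13: 10000000011011011 → 1, fb=1
14: 00000000110110111 → 0, fb=1
15: 00000001101101111 → 0, fb=1
16: 00000011011011111 → 0, fb=1
17: 00000110110111111 → 0, fb=1
18: 00001101101111111 → 0, fb=1
19: 00011011011111111 → 0, fb=1
20: 00110110111111111 → 0, fb=1
21: 01101101111111111 → 0, fb=1
22: 11011011111111111 → 1, fb=0
23: 10110111111111110 → 1, fb=0
24: 01101111111111100 → 0, fb=1
25: 11011111111111001 → 1, fb=1
26: 10111111111110011 → 1, fb=1
27: 01111111111100111 → 0, fb=1
28: 11111111111001111 → 1, fb=0
29: 11111111110011110 → 1, fb=0
30: 11111111100111100 → 1, fb=0
31: 11111111001111000 → 1, fb=1
32: 11111110011110001 → 1, fb=1
33: 11111100111100011 → 1, fb=1
34: 11111001111000111 → 1, fb=0
35: 11110011110001110 → 1, fb=0
36: 11100111100011100 → 1, fb=0
37: 11001111000111000 → 1, fb=1
38: 10011110001110001 → 1, fb=1
39: 00111100011100011 → 0, fb=0
40: 01111000111000110 → 0, fb=1
41: 11110001110001101 → 1, fb=0
42: 11100011100011010 → 1, fb=1
43: 11000111000110101 → 1, fb=0
44: 10001110001101010 → 1, fb=1

000001100000010000000011011011111111111001111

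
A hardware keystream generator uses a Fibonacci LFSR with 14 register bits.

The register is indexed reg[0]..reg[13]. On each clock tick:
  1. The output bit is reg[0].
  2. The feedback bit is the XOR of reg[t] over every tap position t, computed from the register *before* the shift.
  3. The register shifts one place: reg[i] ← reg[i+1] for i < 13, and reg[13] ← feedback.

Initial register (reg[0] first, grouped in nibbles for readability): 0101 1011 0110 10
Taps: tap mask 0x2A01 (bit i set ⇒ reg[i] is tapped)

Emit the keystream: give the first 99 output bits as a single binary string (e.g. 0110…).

010110110110101001011000010000100010011101101011001111010100101010100111010100111010011100011001101

tick  register→output (feedback)
  0  01011011011010→0 (1)
  1  10110110110101→1 (0)
  2  01101101101010→0 (0)
  3  11011011010100→1 (1)
  4  10110110101001→1 (0)
  5  01101101010010→0 (1)
  6  11011010100101→1 (1)
  7  10110101001011→1 (0)
  8  01101010010110→0 (0)
  9  11010100101100→1 (0)
 10  10101001011000→1 (0)
 11  01010010110000→0 (1)
 12  10100101100001→1 (0)
 13  01001011000010→0 (0)
 14  10010110000100→1 (0)
 15  00101100001000→0 (0)
 16  01011000010000→0 (1)
 17  10110000100001→1 (0)
 18  01100001000010→0 (0)
 19  11000010000100→1 (0)
 20  10000100001000→1 (1)
 21  00001000010001→0 (0)
 22  00010000100010→0 (0)
 23  00100001000100→0 (1)
 24  01000010001001→0 (1)
 25  10000100010011→1 (1)
 26  00001000100111→0 (0)
 27  00010001001110→0 (1)
 28  00100010011101→0 (1)
 29  01000100111011→0 (0)
 30  10001001110110→1 (1)
 31  00010011101101→0 (0)
 32  00100111011010→0 (1)
 33  01001110110101→0 (1)
 34  10011101101011→1 (0)
 35  00111011010110→0 (0)
 36  01110110101100→0 (1)
 37  11101101011001→1 (1)
 38  11011010110011→1 (1)
 39  10110101100111→1 (1)
 40  01101011001111→0 (0)
 41  11010110011110→1 (1)
 42  10101100111101→1 (0)
 43  01011001111010→0 (1)
 44  10110011110101→1 (0)
 45  01100111101010→0 (0)
 46  11001111010100→1 (1)
 47  10011110101001→1 (0)
 48  00111101010010→0 (1)
 49  01111010100101→0 (0)
 50  11110101001010→1 (1)
 51  11101010010101→1 (0)
 52  11010100101010→1 (1)
 53  10101001010101→1 (0)
 54  01010010101010→0 (0)
 55  10100101010100→1 (1)
 56  01001010101001→0 (1)
 57  10010101010011→1 (1)
 58  00101010100111→0 (0)
 59  01010101001110→0 (1)
 60  10101010011101→1 (0)
 61  01010100111010→0 (1)
 62  10101001110101→1 (0)
 63  01010011101010→0 (0)
 64  10100111010100→1 (1)
 65  01001110101001→0 (1)
 66  10011101010011→1 (1)
 67  00111010100111→0 (0)
 68  01110101001110→0 (1)
 69  11101010011101→1 (0)
 70  11010100111010→1 (0)
 71  10101001110100→1 (1)
 72  01010011101001→0 (1)
 73  10100111010011→1 (1)
 74  01001110100111→0 (0)
 75  10011101001110→1 (0)
 76  00111010011100→0 (0)
 77  01110100111000→0 (1)
 78  11101001110001→1 (1)
 79  11010011100011→1 (0)
 80  10100111000110→1 (0)
 81  01001110001100→0 (1)
 82  10011100011001→1 (1)
 83  00111000110011→0 (0)
 84  01110001100110→0 (1)
 85  11100011001101→1 (1)
 86  11000110011011→1 (1)
 87  10001100110111→1 (0)
 88  00011001101110→0 (1)
 89  00110011011101→0 (1)
 90  01100110111011→0 (0)
 91  11001101110110→1 (1)
 92  10011011101101→1 (1)
 93  00110111011011→0 (0)
 94  01101110110110→0 (0)
 95  11011101101100→1 (0)
 96  10111011011000→1 (0)
 97  01110110110000→0 (1)
 98  11101101100001→1 (0)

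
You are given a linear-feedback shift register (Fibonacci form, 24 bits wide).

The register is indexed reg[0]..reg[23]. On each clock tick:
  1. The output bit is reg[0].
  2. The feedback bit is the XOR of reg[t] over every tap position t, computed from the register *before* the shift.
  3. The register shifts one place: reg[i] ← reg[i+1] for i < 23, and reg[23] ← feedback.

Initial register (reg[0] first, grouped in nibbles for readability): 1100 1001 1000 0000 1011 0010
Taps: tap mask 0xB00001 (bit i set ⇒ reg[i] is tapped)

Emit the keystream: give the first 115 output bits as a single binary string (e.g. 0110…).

1100100110000000101100101101010001110001000000110000011101001000111000011100001000110110011100001001000111100111010

step | reg (before) | out | fb
   0 | 110010011000000010110010 | 1 | 1
   1 | 100100110000000101100101 | 1 | 1
   2 | 001001100000001011001011 | 0 | 0
   3 | 010011000000010110010110 | 0 | 1
   4 | 100110000000101100101101 | 1 | 0
   5 | 001100000001011001011010 | 0 | 1
   6 | 011000000010110010110101 | 0 | 0
   7 | 110000000101100101101010 | 1 | 0
   8 | 100000001011001011010100 | 1 | 0
   9 | 000000010110010110101000 | 0 | 1
  10 | 000000101100101101010001 | 0 | 1
  11 | 000001011001011010100011 | 0 | 1
  12 | 000010110010110101000111 | 0 | 0
  13 | 000101100101101010001110 | 0 | 0
  14 | 001011001011010100011100 | 0 | 0
  15 | 010110010110101000111000 | 0 | 1
  16 | 101100101101010001110001 | 1 | 0
  17 | 011001011010100011100010 | 0 | 0
  18 | 110010110101000111000100 | 1 | 0
  19 | 100101101010001110001000 | 1 | 0
  20 | 001011010100011100010000 | 0 | 0
  21 | 010110101000111000100000 | 0 | 0
  22 | 101101010001110001000000 | 1 | 1
  23 | 011010100011100010000001 | 0 | 1
  24 | 110101000111000100000011 | 1 | 0
  25 | 101010001110001000000110 | 1 | 0
  26 | 010100011100010000001100 | 0 | 0
  27 | 101000111000100000011000 | 1 | 0
  28 | 010001110001000000110000 | 0 | 0
  29 | 100011100010000001100000 | 1 | 1
  30 | 000111000100000011000001 | 0 | 1
  31 | 001110001000000110000011 | 0 | 1
  32 | 011100010000001100000111 | 0 | 0
  33 | 111000100000011000001110 | 1 | 1
  34 | 110001000000110000011101 | 1 | 0
  35 | 100010000001100000111010 | 1 | 0
  36 | 000100000011000001110100 | 0 | 1
  37 | 001000000110000011101001 | 0 | 0
  38 | 010000001100000111010010 | 0 | 0
  39 | 100000011000001110100100 | 1 | 0
  40 | 000000110000011101001000 | 0 | 1
  41 | 000001100000111010010001 | 0 | 1
  42 | 000011000001110100100011 | 0 | 1
  43 | 000110000011101001000111 | 0 | 0
  44 | 001100000111010010001110 | 0 | 0
  45 | 011000001110100100011100 | 0 | 0
  46 | 110000011101001000111000 | 1 | 0
  47 | 100000111010010001110000 | 1 | 1
  48 | 000001110100100011100001 | 0 | 1
  49 | 000011101001000111000011 | 0 | 1
  50 | 000111010010001110000111 | 0 | 0
  51 | 001110100100011100001110 | 0 | 0
  52 | 011101001000111000011100 | 0 | 0
  53 | 111010010001110000111000 | 1 | 0
  54 | 110100100011100001110000 | 1 | 1
  55 | 101001000111000011100001 | 1 | 0
  56 | 010010001110000111000010 | 0 | 0
  57 | 100100011100001110000100 | 1 | 0
  58 | 001000111000011100001000 | 0 | 1
  59 | 010001110000111000010001 | 0 | 1
  60 | 100011100001110000100011 | 1 | 0
  61 | 000111000011100001000110 | 0 | 1
  62 | 001110000111000010001101 | 0 | 1
  63 | 011100001110000100011011 | 0 | 0
  64 | 111000011100001000110110 | 1 | 0
  65 | 110000111000010001101100 | 1 | 1
  66 | 100001110000100011011001 | 1 | 1
  67 | 000011100001000110110011 | 0 | 1
  68 | 000111000010001101100111 | 0 | 0
  69 | 001110000100011011001110 | 0 | 0
  70 | 011100001000110110011100 | 0 | 0
  71 | 111000010001101100111000 | 1 | 0
  72 | 110000100011011001110000 | 1 | 1
  73 | 100001000110110011100001 | 1 | 0
  74 | 000010001101100111000010 | 0 | 0
  75 | 000100011011001110000100 | 0 | 1
  76 | 001000110110011100001001 | 0 | 0
  77 | 010001101100111000010010 | 0 | 0
  78 | 100011011001110000100100 | 1 | 0
  79 | 000110110011100001001000 | 0 | 1
  80 | 001101100111000010010001 | 0 | 1
  81 | 011011001110000100100011 | 0 | 1
  82 | 110110011100001001000111 | 1 | 1
  83 | 101100111000010010001111 | 1 | 0
  84 | 011001110000100100011110 | 0 | 0
  85 | 110011100001001000111100 | 1 | 1
  86 | 100111000010010001111001 | 1 | 1
  87 | 001110000100100011110011 | 0 | 1
  88 | 011100001001000111100111 | 0 | 0
  89 | 111000010010001111001110 | 1 | 1
  90 | 110000100100011110011101 | 1 | 0
  91 | 100001001000111100111010 | 1 | 0
  92 | 000010010001111001110100 | 0 | 1
  93 | 000100100011110011101001 | 0 | 0
  94 | 001001000111100111010010 | 0 | 0
  95 | 010010001111001110100100 | 0 | 1
  96 | 100100011110011101001001 | 1 | 1
  97 | 001000111100111010010011 | 0 | 1
  98 | 010001111001110100100111 | 0 | 0
  99 | 100011110011101001001110 | 1 | 1
 100 | 000111100111010010011101 | 0 | 1
 101 | 001111001110100100111011 | 0 | 0
 102 | 011110011101001001110110 | 0 | 1
 103 | 111100111010010011101101 | 1 | 0
 104 | 111001110100100111011010 | 1 | 0
 105 | 110011101001001110110100 | 1 | 0
 106 | 100111010010011101101000 | 1 | 0
 107 | 001110100100111011010000 | 0 | 0
 108 | 011101001001110110100000 | 0 | 0
 109 | 111010010011101101000000 | 1 | 1
 110 | 110100100111011010000001 | 1 | 0
 111 | 101001001110110100000010 | 1 | 1
 112 | 010010011101101000000101 | 0 | 0
 113 | 100100111011010000001010 | 1 | 0
 114 | 001001110110100000010100 | 0 | 1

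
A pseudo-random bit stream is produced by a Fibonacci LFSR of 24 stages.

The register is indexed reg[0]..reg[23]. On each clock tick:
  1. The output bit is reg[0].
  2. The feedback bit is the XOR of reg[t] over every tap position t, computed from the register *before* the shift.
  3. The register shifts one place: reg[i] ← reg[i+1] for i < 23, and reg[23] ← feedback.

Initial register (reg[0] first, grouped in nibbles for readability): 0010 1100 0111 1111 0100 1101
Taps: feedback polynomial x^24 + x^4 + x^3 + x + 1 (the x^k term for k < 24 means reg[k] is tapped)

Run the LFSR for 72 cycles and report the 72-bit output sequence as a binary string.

001011000111111101001101110100001000111101100101111111010001110011011110

k : reg_k → out_k, fb_k
0: 001011000111111101001101 → 0, fb=1
1: 010110001111111010011011 → 0, fb=1
2: 101100011111110100110111 → 1, fb=0
3: 011000111111101001101110 → 0, fb=1
4: 110001111111010011011101 → 1, fb=0
5: 100011111110100110111010 → 1, fb=0
6: 000111111101001101110100 → 0, fb=0
7: 001111111010011011101000 → 0, fb=0
8: 011111110100110111010000 → 0, fb=1
9: 111111101001101110100001 → 1, fb=0
10: 111111010011011101000010 → 1, fb=0
11: 111110100110111010000100 → 1, fb=0
12: 111101001101110100001000 → 1, fb=1
13: 111010011011101000010001 → 1, fb=1
14: 110100110111010000100011 → 1, fb=1
15: 101001101110100001000111 → 1, fb=1
16: 010011011101000010001111 → 0, fb=0
17: 100110111010000100011110 → 1, fb=1
18: 001101110100001000111101 → 0, fb=1
19: 011011101000010001111011 → 0, fb=0
20: 110111010000100011110110 → 1, fb=0
21: 101110100001000111101100 → 1, fb=1
22: 011101000010001111011001 → 0, fb=0
23: 111010000100011110110010 → 1, fb=1
24: 110100001000111101100101 → 1, fb=1
25: 101000010001111011001011 → 1, fb=1
26: 010000100011110110010111 → 0, fb=1
27: 100001000111101100101111 → 1, fb=1
28: 000010001111011001011111 → 0, fb=1
29: 000100011110110010111111 → 0, fb=1
30: 001000111101100101111111 → 0, fb=0
31: 010001111011001011111110 → 0, fb=1
32: 100011110110010111111101 → 1, fb=0
33: 000111101100101111111010 → 0, fb=0
34: 001111011001011111110100 → 0, fb=0
35: 011110110010111111101000 → 0, fb=1
36: 111101100101111111010001 → 1, fb=1
37: 111011001011111110100011 → 1, fb=1
38: 110110010111111101000111 → 1, fb=0
39: 101100101111111010001110 → 1, fb=0
40: 011001011111110100011100 → 0, fb=1
41: 110010111111101000111001 → 1, fb=1
42: 100101111111010001110011 → 1, fb=0
43: 001011111110100011100110 → 0, fb=1
44: 010111111101000111001101 → 0, fb=1
45: 101111111010001110011011 → 1, fb=1
46: 011111110100011100110111 → 0, fb=1
47: 111111101000111001101111 → 1, fb=0
48: 111111010001110011011110 → 1, fb=0
49: 111110100011100110111100 → 1, fb=0
50: 111101000111001101111000 → 1, fb=1
51: 111010001110011011110001 → 1, fb=1
52: 110100011100110111100011 → 1, fb=1
53: 101000111001101111000111 → 1, fb=1
54: 010001110011011110001111 → 0, fb=1
55: 100011100110111100011111 → 1, fb=0
56: 000111001101111000111110 → 0, fb=0
57: 001110011011110001111100 → 0, fb=0
58: 011100110111100011111000 → 0, fb=0
59: 111001101111000111110000 → 1, fb=0
60: 110011011110001111100000 → 1, fb=1
61: 100110111100011111000001 → 1, fb=1
62: 001101111000111110000011 → 0, fb=1
63: 011011110001111100000111 → 0, fb=0
64: 110111100011111000001110 → 1, fb=0
65: 101111000111110000011100 → 1, fb=1
66: 011110001111100000111001 → 0, fb=1
67: 111100011111000001110011 → 1, fb=1
68: 111000111110000011100111 → 1, fb=0
69: 110001111100000111001110 → 1, fb=0
70: 100011111000001110011100 → 1, fb=0
71: 000111110000011100111000 → 0, fb=0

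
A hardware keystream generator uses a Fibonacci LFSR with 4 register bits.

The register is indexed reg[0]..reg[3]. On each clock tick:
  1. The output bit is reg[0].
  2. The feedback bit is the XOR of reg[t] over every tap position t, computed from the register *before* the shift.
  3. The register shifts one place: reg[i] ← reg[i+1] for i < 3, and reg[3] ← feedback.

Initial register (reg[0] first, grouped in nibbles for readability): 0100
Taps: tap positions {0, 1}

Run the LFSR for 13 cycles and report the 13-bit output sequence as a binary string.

k : reg_k → out_k, fb_k
0: 0100 → 0, fb=1
1: 1001 → 1, fb=1
2: 0011 → 0, fb=0
3: 0110 → 0, fb=1
4: 1101 → 1, fb=0
5: 1010 → 1, fb=1
6: 0101 → 0, fb=1
7: 1011 → 1, fb=1
8: 0111 → 0, fb=1
9: 1111 → 1, fb=0
10: 1110 → 1, fb=0
11: 1100 → 1, fb=0
12: 1000 → 1, fb=1

0100110101111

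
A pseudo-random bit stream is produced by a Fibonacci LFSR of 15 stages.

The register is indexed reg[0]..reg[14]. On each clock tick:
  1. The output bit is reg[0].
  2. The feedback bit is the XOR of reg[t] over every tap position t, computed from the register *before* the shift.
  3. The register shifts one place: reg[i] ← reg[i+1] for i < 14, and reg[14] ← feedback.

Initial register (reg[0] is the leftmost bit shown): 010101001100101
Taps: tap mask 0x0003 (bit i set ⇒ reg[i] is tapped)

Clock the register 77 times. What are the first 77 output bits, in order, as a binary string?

step | reg (before) | out | fb
   0 | 010101001100101 | 0 | 1
   1 | 101010011001011 | 1 | 1
   2 | 010100110010111 | 0 | 1
   3 | 101001100101111 | 1 | 1
   4 | 010011001011111 | 0 | 1
   5 | 100110010111111 | 1 | 1
   6 | 001100101111111 | 0 | 0
   7 | 011001011111110 | 0 | 1
   8 | 110010111111101 | 1 | 0
   9 | 100101111111010 | 1 | 1
  10 | 001011111110101 | 0 | 0
  11 | 010111111101010 | 0 | 1
  12 | 101111111010101 | 1 | 1
  13 | 011111110101011 | 0 | 1
  14 | 111111101010111 | 1 | 0
  15 | 111111010101110 | 1 | 0
  16 | 111110101011100 | 1 | 0
  17 | 111101010111000 | 1 | 0
  18 | 111010101110000 | 1 | 0
  19 | 110101011100000 | 1 | 0
  20 | 101010111000000 | 1 | 1
  21 | 010101110000001 | 0 | 1
  22 | 101011100000011 | 1 | 1
  23 | 010111000000111 | 0 | 1
  24 | 101110000001111 | 1 | 1
  25 | 011100000011111 | 0 | 1
  26 | 111000000111111 | 1 | 0
  27 | 110000001111110 | 1 | 0
  28 | 100000011111100 | 1 | 1
  29 | 000000111111001 | 0 | 0
  30 | 000001111110010 | 0 | 0
  31 | 000011111100100 | 0 | 0
  32 | 000111111001000 | 0 | 0
  33 | 001111110010000 | 0 | 0
  34 | 011111100100000 | 0 | 1
  35 | 111111001000001 | 1 | 0
  36 | 111110010000010 | 1 | 0
  37 | 111100100000100 | 1 | 0
  38 | 111001000001000 | 1 | 0
  39 | 110010000010000 | 1 | 0
  40 | 100100000100000 | 1 | 1
  41 | 001000001000001 | 0 | 0
  42 | 010000010000010 | 0 | 1
  43 | 100000100000101 | 1 | 1
  44 | 000001000001011 | 0 | 0
  45 | 000010000010110 | 0 | 0
  46 | 000100000101100 | 0 | 0
  47 | 001000001011000 | 0 | 0
  48 | 010000010110000 | 0 | 1
  49 | 100000101100001 | 1 | 1
  50 | 000001011000011 | 0 | 0
  51 | 000010110000110 | 0 | 0
  52 | 000101100001100 | 0 | 0
  53 | 001011000011000 | 0 | 0
  54 | 010110000110000 | 0 | 1
  55 | 101100001100001 | 1 | 1
  56 | 011000011000011 | 0 | 1
  57 | 110000110000111 | 1 | 0
  58 | 100001100001110 | 1 | 1
  59 | 000011000011101 | 0 | 0
  60 | 000110000111010 | 0 | 0
  61 | 001100001110100 | 0 | 0
  62 | 011000011101000 | 0 | 1
  63 | 110000111010001 | 1 | 0
  64 | 100001110100010 | 1 | 1
  65 | 000011101000101 | 0 | 0
  66 | 000111010001010 | 0 | 0
  67 | 001110100010100 | 0 | 0
  68 | 011101000101000 | 0 | 1
  69 | 111010001010001 | 1 | 0
  70 | 110100010100010 | 1 | 0
  71 | 101000101000100 | 1 | 1
  72 | 010001010001001 | 0 | 1
  73 | 100010100010011 | 1 | 1
  74 | 000101000100111 | 0 | 0
  75 | 001010001001110 | 0 | 0
  76 | 010100010011100 | 0 | 1

01010100110010111111101010111000000111111001000001000001011000011000011101000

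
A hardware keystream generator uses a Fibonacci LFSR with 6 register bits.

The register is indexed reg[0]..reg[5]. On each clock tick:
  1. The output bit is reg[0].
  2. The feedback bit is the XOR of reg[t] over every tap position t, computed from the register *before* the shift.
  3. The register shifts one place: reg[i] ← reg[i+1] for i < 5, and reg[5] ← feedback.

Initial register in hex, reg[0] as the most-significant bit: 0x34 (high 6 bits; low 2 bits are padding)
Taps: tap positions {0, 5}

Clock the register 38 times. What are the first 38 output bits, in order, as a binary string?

tick  register→output (feedback)
  0  001101→0 (1)
  1  011011→0 (1)
  2  110111→1 (0)
  3  101110→1 (1)
  4  011101→0 (1)
  5  111011→1 (0)
  6  110110→1 (1)
  7  101101→1 (0)
  8  011010→0 (0)
  9  110100→1 (1)
 10  101001→1 (0)
 11  010010→0 (0)
 12  100100→1 (1)
 13  001001→0 (1)
 14  010011→0 (1)
 15  100111→1 (0)
 16  001110→0 (0)
 17  011100→0 (0)
 18  111000→1 (1)
 19  110001→1 (0)
 20  100010→1 (1)
 21  000101→0 (1)
 22  001011→0 (1)
 23  010111→0 (1)
 24  101111→1 (0)
 25  011110→0 (0)
 26  111100→1 (1)
 27  111001→1 (0)
 28  110010→1 (1)
 29  100101→1 (0)
 30  001010→0 (0)
 31  010100→0 (0)
 32  101000→1 (1)
 33  010001→0 (1)
 34  100011→1 (0)
 35  000110→0 (0)
 36  001100→0 (0)
 37  011000→0 (0)

00110111011010010011100010111100101000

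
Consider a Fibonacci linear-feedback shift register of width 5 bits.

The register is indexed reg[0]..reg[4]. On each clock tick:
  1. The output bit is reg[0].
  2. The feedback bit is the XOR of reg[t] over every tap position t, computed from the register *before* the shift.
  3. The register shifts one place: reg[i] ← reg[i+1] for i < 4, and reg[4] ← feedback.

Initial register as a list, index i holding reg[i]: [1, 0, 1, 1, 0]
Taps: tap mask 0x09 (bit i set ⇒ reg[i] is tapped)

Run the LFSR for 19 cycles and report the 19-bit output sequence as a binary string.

k : reg_k → out_k, fb_k
0: 10110 → 1, fb=0
1: 01100 → 0, fb=0
2: 11000 → 1, fb=1
3: 10001 → 1, fb=1
4: 00011 → 0, fb=1
5: 00111 → 0, fb=1
6: 01111 → 0, fb=1
7: 11111 → 1, fb=0
8: 11110 → 1, fb=0
9: 11100 → 1, fb=1
10: 11001 → 1, fb=1
11: 10011 → 1, fb=0
12: 00110 → 0, fb=1
13: 01101 → 0, fb=0
14: 11010 → 1, fb=0
15: 10100 → 1, fb=1
16: 01001 → 0, fb=0
17: 10010 → 1, fb=0
18: 00100 → 0, fb=0

1011000111110011010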